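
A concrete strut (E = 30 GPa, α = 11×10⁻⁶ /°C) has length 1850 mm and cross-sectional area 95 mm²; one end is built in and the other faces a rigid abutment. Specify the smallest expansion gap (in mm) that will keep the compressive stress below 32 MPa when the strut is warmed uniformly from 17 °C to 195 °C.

g ≈ 1.65 mm

Free expansion if unrestrained: δ_free = αΔT L = 11×10⁻⁶ × 178 × 1850 = 3.622 mm.
At the allowable stress the elastic shortening the wall may impose is σL/E = 32 × 1850 / (30×10³) = 1.973 mm.
The gap must absorb the remainder: g_min = 3.622 − 1.973 = 1.649 mm.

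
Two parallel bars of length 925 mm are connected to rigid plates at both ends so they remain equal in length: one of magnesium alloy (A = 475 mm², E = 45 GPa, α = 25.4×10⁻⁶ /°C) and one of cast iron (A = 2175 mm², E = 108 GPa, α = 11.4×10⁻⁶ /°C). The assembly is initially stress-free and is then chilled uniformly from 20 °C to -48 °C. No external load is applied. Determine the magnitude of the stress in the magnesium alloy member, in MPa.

The magnesium alloy has the larger α, so on cooling it would change length more than the cast iron if both were free. The rigid plates force a common final length, so the magnesium alloy is put into tension and the cast iron into compression, with equal and opposite forces P (no external load).
Equating the net (thermal + elastic) strains gives |α₁ − α₂|·ΔT = P·[1/(A₁E₁) + 1/(A₂E₂)].
|α₁ − α₂|·ΔT = 14×10⁻⁶ × 68 = 0.000952.
1/(A₁E₁) + 1/(A₂E₂) = 1/(475×45×10³) + 1/(2175×108×10³) = 5.104×10⁻⁸ N⁻¹.
P = 0.000952 / 5.104×10⁻⁸ = 18650 N = 18.65 kN.
σ_{magnesium alloy} = P/A₁ = 18650/475 = 39.27 MPa, tensile.

σ ≈ 39.3 MPa (tensile)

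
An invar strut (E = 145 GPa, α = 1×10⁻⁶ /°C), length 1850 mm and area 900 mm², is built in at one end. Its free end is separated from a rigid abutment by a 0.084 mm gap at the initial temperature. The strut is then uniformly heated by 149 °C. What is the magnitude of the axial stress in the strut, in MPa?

σ ≈ 15 MPa (compressive)

Unrestrained expansion: δ_free = αΔT L = 1×10⁻⁶ × 149 × 1850 = 0.2757 mm.
After closing the 0.084 mm clearance, 0.2757 − 0.084 = 0.1916 mm of expansion remains to be suppressed by the wall.
Compatibility: PL/(AE) = 0.1916 mm, so σ = P/A = E × (0.1916/1850) = 15.02 MPa.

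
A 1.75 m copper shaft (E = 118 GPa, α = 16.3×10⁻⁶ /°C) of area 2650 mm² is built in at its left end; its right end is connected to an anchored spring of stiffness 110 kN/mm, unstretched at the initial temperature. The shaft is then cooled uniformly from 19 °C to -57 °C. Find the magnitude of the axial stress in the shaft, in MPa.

σ ≈ 55.7 MPa (tensile)

The unrestrained thermal change is αΔT L = 16.3×10⁻⁶ × 76 × 1750 = 2.168 mm.
With a force P in the spring, the elastic change of the shaft is PL/(AE) and that of the spring is P/k; compatibility requires their sum to equal δ_free.
So P = δ_free / [L/(AE) + 1/k] = 2.168 / [ 1750/(2650×118×10³) + 1/(110×10³) ].
P = 2.168 / 1.469×10⁻⁵ = 147600 N.
σ = P/A = 147600/2650 = 55.7 MPa.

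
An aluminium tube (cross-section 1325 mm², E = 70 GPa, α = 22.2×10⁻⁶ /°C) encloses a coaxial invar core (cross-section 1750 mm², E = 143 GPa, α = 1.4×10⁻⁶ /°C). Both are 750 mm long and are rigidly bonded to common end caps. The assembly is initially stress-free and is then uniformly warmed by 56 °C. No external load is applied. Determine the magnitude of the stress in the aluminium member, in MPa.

Both members must finish at the same length. With the larger α, the aluminium tends to over-expand; the plates restrain it, putting the aluminium in compression and the invar in tension. With no external load the two internal forces are equal and opposite, magnitude P.
Setting the final lengths equal and cancelling L: (α₁ − α₂)ΔT = P/(A₁E₁) + P/(A₂E₂).
|α₁ − α₂|·ΔT = 20.8×10⁻⁶ × 56 = 0.001165.
1/(A₁E₁) + 1/(A₂E₂) = 1/(1325×70×10³) + 1/(1750×143×10³) = 1.478×10⁻⁸ N⁻¹.
P = 0.001165 / 1.478×10⁻⁸ = 78820 N = 78.82 kN.
σ_{aluminium} = P/A₁ = 78820/1325 = 59.49 MPa, compressive.

σ ≈ 59.5 MPa (compressive)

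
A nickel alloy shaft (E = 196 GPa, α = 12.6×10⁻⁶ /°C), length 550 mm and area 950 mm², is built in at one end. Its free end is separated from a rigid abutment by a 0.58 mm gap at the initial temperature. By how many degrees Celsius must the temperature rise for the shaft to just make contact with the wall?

ΔT ≈ 83.7 °C

Contact occurs when the free expansion equals the gap: αΔT L = 0.58 mm.
ΔT = 0.58 / (12.6×10⁻⁶ × 550) = 83.69 °C.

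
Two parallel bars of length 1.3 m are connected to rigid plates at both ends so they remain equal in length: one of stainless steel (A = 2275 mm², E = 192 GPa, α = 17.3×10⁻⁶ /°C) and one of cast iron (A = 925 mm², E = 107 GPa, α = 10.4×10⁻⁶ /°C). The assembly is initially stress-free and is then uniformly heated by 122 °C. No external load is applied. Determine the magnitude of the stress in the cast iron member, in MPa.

σ ≈ 73.4 MPa (tensile)

Both members must finish at the same length. With the larger α, the stainless steel tends to over-expand; the plates restrain it, putting the stainless steel in compression and the cast iron in tension. With no external load the two internal forces are equal and opposite, magnitude P.
Setting the final lengths equal and cancelling L: (α₁ − α₂)ΔT = P/(A₁E₁) + P/(A₂E₂).
|α₁ − α₂|·ΔT = 6.9×10⁻⁶ × 122 = 0.0008418.
1/(A₁E₁) + 1/(A₂E₂) = 1/(2275×192×10³) + 1/(925×107×10³) = 1.239×10⁻⁸ N⁻¹.
So P = 0.0008418 / 1.239×10⁻⁸ = 67.93 kN.
σ_{cast iron} = P/A₂ = 67930/925 = 73.43 MPa, tensile.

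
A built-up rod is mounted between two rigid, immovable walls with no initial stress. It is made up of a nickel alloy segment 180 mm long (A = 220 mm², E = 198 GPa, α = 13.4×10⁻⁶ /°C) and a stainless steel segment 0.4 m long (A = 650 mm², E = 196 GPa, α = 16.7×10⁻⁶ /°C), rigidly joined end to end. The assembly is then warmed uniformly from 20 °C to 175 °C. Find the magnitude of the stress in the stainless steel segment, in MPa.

Free thermal expansion of the whole bar: Σ αᵢΔT Lᵢ = 13.4×10⁻⁶×155×180 + 16.7×10⁻⁶×155×400 = 1.409 mm.
Since the ends are fixed, an axial force P builds up, equal in every segment, with P · Σ Lᵢ/(AᵢEᵢ) = δ_free.
The series flexibility is Σ Lᵢ/(AᵢEᵢ) = 180/(220×198×10³) + 400/(650×196×10³) = 7.272×10⁻⁶ mm/N.
So P = 1.409 / 7.272×10⁻⁶ = 193.8 kN, compressive.
σ_{stainless steel} = P / A = 193800 / 650 = 298.1 MPa.

σ ≈ 298 MPa (compressive)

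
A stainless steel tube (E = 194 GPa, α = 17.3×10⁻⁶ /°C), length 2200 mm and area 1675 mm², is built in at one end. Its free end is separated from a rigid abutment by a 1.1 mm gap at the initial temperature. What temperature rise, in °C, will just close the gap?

ΔT ≈ 28.9 °C

The gap closes when αΔT L = 1.1 mm, since the tube is still unstressed at that instant.
ΔT = 1.1 / (17.3×10⁻⁶ × 2200) = 28.9 °C.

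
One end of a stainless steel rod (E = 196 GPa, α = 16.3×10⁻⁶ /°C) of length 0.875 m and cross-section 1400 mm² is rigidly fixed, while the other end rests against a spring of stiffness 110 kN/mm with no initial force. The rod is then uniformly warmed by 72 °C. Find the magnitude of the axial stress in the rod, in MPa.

σ ≈ 59.7 MPa (compressive)

The unrestrained thermal change is αΔT L = 16.3×10⁻⁶ × 72 × 875 = 1.027 mm.
With a force P in the spring, the elastic change of the rod is PL/(AE) and that of the spring is P/k; compatibility requires their sum to equal δ_free.
So P = δ_free / [L/(AE) + 1/k] = 1.027 / [ 875/(1400×196×10³) + 1/(110×10³) ].
P = 1.027 / 1.228×10⁻⁵ = 83630 N.
σ = P/A = 83630/1400 = 59.73 MPa.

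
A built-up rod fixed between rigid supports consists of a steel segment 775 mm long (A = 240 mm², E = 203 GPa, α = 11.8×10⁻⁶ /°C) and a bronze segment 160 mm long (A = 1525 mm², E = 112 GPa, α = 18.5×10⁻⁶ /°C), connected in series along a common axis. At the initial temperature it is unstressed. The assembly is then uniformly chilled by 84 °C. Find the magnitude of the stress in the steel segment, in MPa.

σ ≈ 252 MPa (tensile)

If the supports were absent, the total length change would be Σ αᵢΔT Lᵢ = 11.8×10⁻⁶×84×775 + 18.5×10⁻⁶×84×160 = 1.017 mm.
Since the ends are fixed, an axial force P builds up, equal in every segment, with P · Σ Lᵢ/(AᵢEᵢ) = δ_free.
The series flexibility is Σ Lᵢ/(AᵢEᵢ) = 775/(240×203×10³) + 160/(1525×112×10³) = 1.684×10⁻⁵ mm/N.
So P = 1.017 / 1.684×10⁻⁵ = 60.37 kN, tensile.
σ_{steel} = P / A = 60370 / 240 = 251.5 MPa.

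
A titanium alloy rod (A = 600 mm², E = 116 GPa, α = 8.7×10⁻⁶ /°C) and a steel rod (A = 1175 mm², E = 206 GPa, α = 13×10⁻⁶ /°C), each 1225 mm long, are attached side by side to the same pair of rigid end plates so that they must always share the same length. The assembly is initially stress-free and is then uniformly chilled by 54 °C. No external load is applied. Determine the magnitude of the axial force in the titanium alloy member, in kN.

P ≈ 12.6 kN (compressive in the titanium alloy)

Equilibrium of a rigid end plate with no external load gives equal and opposite internal forces ±P in the two members. Since α_{steel} > α_{titanium alloy}, cooling drives the steel into tension and the titanium alloy into compression.
Compatibility of the two members (thermal + elastic change equal): (α₁ − α₂)ΔT = P·[1/(A₁E₁) + 1/(A₂E₂)].
|α₁ − α₂|·ΔT = 4.3×10⁻⁶ × 54 = 0.0002322.
1/(A₁E₁) + 1/(A₂E₂) = 1/(600×116×10³) + 1/(1175×206×10³) = 1.85×10⁻⁸ N⁻¹.
P = 0.0002322 / 1.85×10⁻⁸ = 12550 N = 12.55 kN.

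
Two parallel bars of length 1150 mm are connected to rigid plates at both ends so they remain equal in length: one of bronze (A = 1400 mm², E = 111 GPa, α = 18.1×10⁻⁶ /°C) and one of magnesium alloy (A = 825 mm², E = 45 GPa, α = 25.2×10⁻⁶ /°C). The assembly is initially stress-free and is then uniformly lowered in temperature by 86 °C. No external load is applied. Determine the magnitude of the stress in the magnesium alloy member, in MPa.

Equilibrium of a rigid end plate with no external load gives equal and opposite internal forces ±P in the two members. Since α_{magnesium alloy} > α_{bronze}, cooling drives the magnesium alloy into tension and the bronze into compression.
Equating the net (thermal + elastic) strains gives |α₁ − α₂|·ΔT = P·[1/(A₁E₁) + 1/(A₂E₂)].
|α₁ − α₂|·ΔT = 7.1×10⁻⁶ × 86 = 0.0006106.
1/(A₁E₁) + 1/(A₂E₂) = 1/(1400×111×10³) + 1/(825×45×10³) = 3.337×10⁻⁸ N⁻¹.
P = 0.0006106 / 3.337×10⁻⁸ = 18300 N = 18.3 kN.
σ_{magnesium alloy} = P/A₂ = 18300/825 = 22.18 MPa, tensile.

σ ≈ 22.2 MPa (tensile)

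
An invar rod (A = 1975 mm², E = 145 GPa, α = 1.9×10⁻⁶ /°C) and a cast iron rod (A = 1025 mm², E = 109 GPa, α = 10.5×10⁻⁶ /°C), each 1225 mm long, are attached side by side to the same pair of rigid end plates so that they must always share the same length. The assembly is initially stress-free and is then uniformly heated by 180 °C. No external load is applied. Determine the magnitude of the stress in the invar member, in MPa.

Both members must finish at the same length. With the larger α, the cast iron tends to over-expand; the plates restrain it, putting the cast iron in compression and the invar in tension. With no external load the two internal forces are equal and opposite, magnitude P.
Setting the final lengths equal and cancelling L: (α₁ − α₂)ΔT = P/(A₁E₁) + P/(A₂E₂).
|α₁ − α₂|·ΔT = 8.6×10⁻⁶ × 180 = 0.001548.
1/(A₁E₁) + 1/(A₂E₂) = 1/(1975×145×10³) + 1/(1025×109×10³) = 1.244×10⁻⁸ N⁻¹.
So P = 0.001548 / 1.244×10⁻⁸ = 124.4 kN.
σ_{invar} = P/A₁ = 124400/1975 = 62.99 MPa, tensile.

σ ≈ 63 MPa (tensile)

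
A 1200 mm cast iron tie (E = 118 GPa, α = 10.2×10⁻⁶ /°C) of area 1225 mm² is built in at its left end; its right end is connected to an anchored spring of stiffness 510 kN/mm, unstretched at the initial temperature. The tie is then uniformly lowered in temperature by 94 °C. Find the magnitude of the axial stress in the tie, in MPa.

The unrestrained thermal change is αΔT L = 10.2×10⁻⁶ × 94 × 1200 = 1.151 mm.
Let P be the tensile force in the spring. The tie extends elastically by PL/(AE) and the spring stretches by P/k; together these equal δ_free.
P [ L/(AE) + 1/k ] = δ_free → P [ 1200/(1225×118×10³) + 1/(510×10³) ] = 1.151.
P = 1.151 / 1.026×10⁻⁵ = 112100 N.
σ = P/A = 112100/1225 = 91.52 MPa.

σ ≈ 91.5 MPa (tensile)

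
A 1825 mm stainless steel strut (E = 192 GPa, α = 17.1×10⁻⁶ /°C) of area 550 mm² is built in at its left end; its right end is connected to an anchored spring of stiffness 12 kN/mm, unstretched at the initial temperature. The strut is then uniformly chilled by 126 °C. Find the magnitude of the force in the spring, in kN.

The unrestrained thermal change is αΔT L = 17.1×10⁻⁶ × 126 × 1825 = 3.932 mm.
Let P be the tensile force in the spring. The strut extends elastically by PL/(AE) and the spring stretches by P/k; together these equal δ_free.
P [ L/(AE) + 1/k ] = δ_free → P [ 1825/(550×192×10³) + 1/(12×10³) ] = 3.932.
P = 3.932 / 0.0001006 = 39080 N.

P ≈ 39.1 kN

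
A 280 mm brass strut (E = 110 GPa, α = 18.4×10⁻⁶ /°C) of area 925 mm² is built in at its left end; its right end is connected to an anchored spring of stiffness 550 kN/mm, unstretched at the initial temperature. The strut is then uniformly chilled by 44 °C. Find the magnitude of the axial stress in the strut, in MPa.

σ ≈ 53.6 MPa (tensile)

The unrestrained thermal change is αΔT L = 18.4×10⁻⁶ × 44 × 280 = 0.2267 mm.
Let P be the tensile force in the spring. The strut extends elastically by PL/(AE) and the spring stretches by P/k; together these equal δ_free.
P [ L/(AE) + 1/k ] = δ_free → P [ 280/(925×110×10³) + 1/(550×10³) ] = 0.2267.
P = 0.2267 / 4.57×10⁻⁶ = 49600 N.
σ = P/A = 49600/925 = 53.63 MPa.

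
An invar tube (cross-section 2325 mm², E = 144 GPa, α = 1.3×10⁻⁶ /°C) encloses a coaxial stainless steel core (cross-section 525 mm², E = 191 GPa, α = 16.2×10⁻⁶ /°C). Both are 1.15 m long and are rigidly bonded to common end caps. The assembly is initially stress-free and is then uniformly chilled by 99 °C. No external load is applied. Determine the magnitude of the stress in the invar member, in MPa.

The stainless steel has the larger α, so on cooling it would change length more than the invar if both were free. The rigid plates force a common final length, so the stainless steel is put into tension and the invar into compression, with equal and opposite forces P (no external load).
Equating the net (thermal + elastic) strains gives |α₁ − α₂|·ΔT = P·[1/(A₁E₁) + 1/(A₂E₂)].
|α₁ − α₂|·ΔT = 14.9×10⁻⁶ × 99 = 0.001475.
1/(A₁E₁) + 1/(A₂E₂) = 1/(2325×144×10³) + 1/(525×191×10³) = 1.296×10⁻⁸ N⁻¹.
So P = 0.001475 / 1.296×10⁻⁸ = 113.8 kN.
σ_{invar} = P/A₁ = 113800/2325 = 48.96 MPa, compressive.

σ ≈ 49 MPa (compressive)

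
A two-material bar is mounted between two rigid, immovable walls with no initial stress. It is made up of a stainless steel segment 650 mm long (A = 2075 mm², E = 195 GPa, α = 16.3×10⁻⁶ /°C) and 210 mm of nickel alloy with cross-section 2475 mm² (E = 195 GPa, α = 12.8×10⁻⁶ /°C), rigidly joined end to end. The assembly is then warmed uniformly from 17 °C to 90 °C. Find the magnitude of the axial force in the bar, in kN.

Free thermal expansion of the whole bar: Σ αᵢΔT Lᵢ = 16.3×10⁻⁶×73×650 + 12.8×10⁻⁶×73×210 = 0.9697 mm.
The walls prevent any net length change, so an axial force P (same in every segment) develops. Compatibility: P · Σ Lᵢ/(AᵢEᵢ) = δ_free.
The series flexibility is Σ Lᵢ/(AᵢEᵢ) = 650/(2075×195×10³) + 210/(2475×195×10³) = 2.042×10⁻⁶ mm/N.
P = 0.9697 / 2.042×10⁻⁶ = 475000 N = 475 kN, compressive.

P ≈ 475 kN (compressive)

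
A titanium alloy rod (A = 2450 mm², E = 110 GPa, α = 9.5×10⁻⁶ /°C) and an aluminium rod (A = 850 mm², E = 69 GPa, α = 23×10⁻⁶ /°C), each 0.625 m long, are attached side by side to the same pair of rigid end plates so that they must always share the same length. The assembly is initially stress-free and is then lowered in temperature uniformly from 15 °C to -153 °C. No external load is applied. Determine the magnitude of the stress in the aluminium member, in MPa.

Equilibrium of a rigid end plate with no external load gives equal and opposite internal forces ±P in the two members. Since α_{aluminium} > α_{titanium alloy}, cooling drives the aluminium into tension and the titanium alloy into compression.
Equating the net (thermal + elastic) strains gives |α₁ − α₂|·ΔT = P·[1/(A₁E₁) + 1/(A₂E₂)].
|α₁ − α₂|·ΔT = 13.5×10⁻⁶ × 168 = 0.002268.
1/(A₁E₁) + 1/(A₂E₂) = 1/(2450×110×10³) + 1/(850×69×10³) = 2.076×10⁻⁸ N⁻¹.
So P = 0.002268 / 2.076×10⁻⁸ = 109.2 kN.
σ_{aluminium} = P/A₂ = 109200/850 = 128.5 MPa, tensile.

σ ≈ 129 MPa (tensile)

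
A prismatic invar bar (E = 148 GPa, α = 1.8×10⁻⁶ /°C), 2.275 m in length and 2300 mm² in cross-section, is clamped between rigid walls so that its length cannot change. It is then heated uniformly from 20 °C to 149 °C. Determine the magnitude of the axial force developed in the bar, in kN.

P ≈ 79 kN (compressive)

Full restraint means ε = 0, so the stress is σ = EαΔT = 148×10³ × 1.8×10⁻⁶ × 129 = 34.37 MPa.
Then P = σA = 34.37 × 2300 mm² = 79.04 kN, compressive.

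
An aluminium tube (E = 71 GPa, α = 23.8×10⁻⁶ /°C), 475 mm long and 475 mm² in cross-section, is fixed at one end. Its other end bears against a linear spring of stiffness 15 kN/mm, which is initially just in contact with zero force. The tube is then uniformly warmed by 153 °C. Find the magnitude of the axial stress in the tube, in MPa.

σ ≈ 45.1 MPa (compressive)

The unrestrained thermal change is αΔT L = 23.8×10⁻⁶ × 153 × 475 = 1.73 mm.
Let P be the compressive force at the spring. The tube shortens elastically by PL/(AE) and the spring compresses by P/k; together these equal δ_free.
P [ L/(AE) + 1/k ] = δ_free → P [ 475/(475×71×10³) + 1/(15×10³) ] = 1.73.
P = 1.73 / 8.075×10⁻⁵ = 21420 N.
σ = P/A = 21420/475 = 45.09 MPa.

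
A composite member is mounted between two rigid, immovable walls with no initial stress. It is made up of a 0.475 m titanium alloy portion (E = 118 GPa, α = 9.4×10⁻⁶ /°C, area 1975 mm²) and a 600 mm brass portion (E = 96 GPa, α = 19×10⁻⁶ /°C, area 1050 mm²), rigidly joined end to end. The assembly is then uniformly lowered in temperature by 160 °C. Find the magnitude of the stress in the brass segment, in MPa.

Free thermal contraction of the whole bar: Σ αᵢΔT Lᵢ = 9.4×10⁻⁶×160×475 + 19×10⁻⁶×160×600 = 2.538 mm.
The rigid supports impose zero overall length change; the single axial force P common to all segments must satisfy P Σ Lᵢ/(AᵢEᵢ) = δ_free.
The series flexibility is Σ Lᵢ/(AᵢEᵢ) = 475/(1975×118×10³) + 600/(1050×96×10³) = 7.991×10⁻⁶ mm/N.
Hence P = δ_free / Σ(L/AE) = 2.538/7.991×10⁻⁶ = 317.7 kN (tensile).
σ_{brass} = P / A = 317700 / 1050 = 302.5 MPa.

σ ≈ 303 MPa (tensile)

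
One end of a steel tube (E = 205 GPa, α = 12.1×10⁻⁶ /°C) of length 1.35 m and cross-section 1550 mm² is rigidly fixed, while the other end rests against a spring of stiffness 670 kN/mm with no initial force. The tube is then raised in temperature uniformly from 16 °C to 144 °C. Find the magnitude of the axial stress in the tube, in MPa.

σ ≈ 235 MPa (compressive)

If the spring were absent the tube would lengthen by αΔT L = 12.1×10⁻⁶ × 128 × 1350 = 2.091 mm.
Let P be the compressive force at the spring. The tube shortens elastically by PL/(AE) and the spring compresses by P/k; together these equal δ_free.
So P = δ_free / [L/(AE) + 1/k] = 2.091 / [ 1350/(1550×205×10³) + 1/(670×10³) ].
P = 2.091 / 5.741×10⁻⁶ = 364200 N.
σ = P/A = 364200/1550 = 235 MPa.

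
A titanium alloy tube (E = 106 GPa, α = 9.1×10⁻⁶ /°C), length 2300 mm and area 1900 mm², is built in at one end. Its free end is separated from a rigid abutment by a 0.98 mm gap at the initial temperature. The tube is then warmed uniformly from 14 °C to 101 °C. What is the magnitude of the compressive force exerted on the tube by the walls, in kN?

P ≈ 73.6 kN

Free thermal elongation = αΔT L = 9.1×10⁻⁶ × 87 × 2300 = 1.821 mm.
This exceeds the 0.98 mm gap, so the wall pushes back. The portion of expansion that must be recovered elastically is δ_free − gap = 1.821 − 0.98 = 0.8409 mm.
That suppressed elongation corresponds to σ = E·Δ/L = 106×10³ × 0.8409/2300 = 38.75 MPa.
Force on the wall = σA = 38.75 × 1900 mm² = 73.63 kN.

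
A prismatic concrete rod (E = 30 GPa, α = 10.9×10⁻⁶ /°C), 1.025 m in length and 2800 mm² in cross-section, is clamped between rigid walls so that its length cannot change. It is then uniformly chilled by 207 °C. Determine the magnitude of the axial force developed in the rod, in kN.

The ends cannot move, so σ = EαΔT = 30×10³ × 10.9×10⁻⁶ × 207 = 67.69 MPa.
Axial force P = σA = 67.69 × 2800 = 189500 N = 189.5 kN, tensile.

P ≈ 190 kN (tensile)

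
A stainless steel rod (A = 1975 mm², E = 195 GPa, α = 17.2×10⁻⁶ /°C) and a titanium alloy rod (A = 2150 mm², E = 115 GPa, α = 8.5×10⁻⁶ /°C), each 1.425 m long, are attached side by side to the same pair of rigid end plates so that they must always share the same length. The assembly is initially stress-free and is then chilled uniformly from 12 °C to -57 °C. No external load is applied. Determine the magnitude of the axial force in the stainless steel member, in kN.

P ≈ 90.4 kN (tensile in the stainless steel)

Both members must finish at the same length. With the larger α, the stainless steel tends to over-contract; the plates restrain it, putting the stainless steel in tension and the titanium alloy in compression. With no external load the two internal forces are equal and opposite, magnitude P.
Equating the net (thermal + elastic) strains gives |α₁ − α₂|·ΔT = P·[1/(A₁E₁) + 1/(A₂E₂)].
|α₁ − α₂|·ΔT = 8.7×10⁻⁶ × 69 = 0.0006003.
1/(A₁E₁) + 1/(A₂E₂) = 1/(1975×195×10³) + 1/(2150×115×10³) = 6.641×10⁻⁹ N⁻¹.
P = 0.0006003 / 6.641×10⁻⁹ = 90390 N = 90.39 kN.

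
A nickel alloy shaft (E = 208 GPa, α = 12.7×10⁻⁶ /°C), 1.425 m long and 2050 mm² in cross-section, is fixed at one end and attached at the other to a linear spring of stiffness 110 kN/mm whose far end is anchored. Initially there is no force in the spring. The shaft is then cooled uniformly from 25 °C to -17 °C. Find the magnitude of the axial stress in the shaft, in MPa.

σ ≈ 29.8 MPa (tensile)

If the spring were absent the shaft would shorten by αΔT L = 12.7×10⁻⁶ × 42 × 1425 = 0.7601 mm.
Let P be the tensile force in the spring. The shaft extends elastically by PL/(AE) and the spring stretches by P/k; together these equal δ_free.
So P = δ_free / [L/(AE) + 1/k] = 0.7601 / [ 1425/(2050×208×10³) + 1/(110×10³) ].
P = 0.7601 / 1.243×10⁻⁵ = 61140 N.
σ = P/A = 61140/2050 = 29.82 MPa.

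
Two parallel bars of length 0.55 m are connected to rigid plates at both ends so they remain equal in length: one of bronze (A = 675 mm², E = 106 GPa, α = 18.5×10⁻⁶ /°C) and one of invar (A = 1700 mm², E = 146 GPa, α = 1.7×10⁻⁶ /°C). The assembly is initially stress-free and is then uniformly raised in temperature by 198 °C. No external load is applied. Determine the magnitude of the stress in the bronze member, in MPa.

The bronze has the larger α, so on heating it would change length more than the invar if both were free. The rigid plates force a common final length, so the bronze is put into compression and the invar into tension, with equal and opposite forces P (no external load).
Equating the net (thermal + elastic) strains gives |α₁ − α₂|·ΔT = P·[1/(A₁E₁) + 1/(A₂E₂)].
|α₁ − α₂|·ΔT = 16.8×10⁻⁶ × 198 = 0.003326.
1/(A₁E₁) + 1/(A₂E₂) = 1/(675×106×10³) + 1/(1700×146×10³) = 1.801×10⁻⁸ N⁻¹.
So P = 0.003326 / 1.801×10⁻⁸ = 184.7 kN.
σ_{bronze} = P/A₁ = 184700/675 = 273.7 MPa, compressive.

σ ≈ 274 MPa (compressive)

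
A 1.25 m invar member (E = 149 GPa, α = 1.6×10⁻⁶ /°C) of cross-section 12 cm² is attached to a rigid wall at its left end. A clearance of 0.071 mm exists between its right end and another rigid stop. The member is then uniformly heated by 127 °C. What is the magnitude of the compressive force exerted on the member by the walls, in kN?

P ≈ 26.2 kN

If the wall were absent the member would grow by αΔT L = 1.6×10⁻⁶ × 127 × 1250 = 0.254 mm.
The gap closes (δ_free > 0.071 mm) and the wall then resists a further 0.254 − 0.071 = 0.183 mm of expansion.
So σ = E(δ_free − g)/L = 149×10³ × 0.183/1250 = 21.81 MPa.
Force on the wall = σA = 21.81 × 1200 mm² = 26.18 kN.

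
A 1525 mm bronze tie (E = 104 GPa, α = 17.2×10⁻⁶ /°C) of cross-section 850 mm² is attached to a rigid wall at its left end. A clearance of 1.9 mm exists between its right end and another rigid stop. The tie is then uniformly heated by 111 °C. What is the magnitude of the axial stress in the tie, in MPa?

If the wall were absent the tie would grow by αΔT L = 17.2×10⁻⁶ × 111 × 1525 = 2.912 mm.
After closing the 1.9 mm clearance, 2.912 − 1.9 = 1.012 mm of expansion remains to be suppressed by the wall.
Compatibility: PL/(AE) = 1.012 mm, so σ = P/A = E × (1.012/1525) = 68.98 MPa.

σ ≈ 69 MPa (compressive)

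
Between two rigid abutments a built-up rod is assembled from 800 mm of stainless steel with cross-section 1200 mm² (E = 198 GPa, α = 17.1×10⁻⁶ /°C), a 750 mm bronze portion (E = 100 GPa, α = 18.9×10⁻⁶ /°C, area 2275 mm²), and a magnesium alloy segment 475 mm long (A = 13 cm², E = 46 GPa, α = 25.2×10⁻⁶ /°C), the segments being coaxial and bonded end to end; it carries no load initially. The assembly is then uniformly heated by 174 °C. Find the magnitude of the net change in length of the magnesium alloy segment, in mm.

|ΔL| ≈ 1.69 mm

Free thermal expansion of the whole bar: Σ αᵢΔT Lᵢ = 17.1×10⁻⁶×174×800 + 18.9×10⁻⁶×174×750 + 25.2×10⁻⁶×174×475 = 6.93 mm.
Since the ends are fixed, an axial force P builds up, equal in every segment, with P · Σ Lᵢ/(AᵢEᵢ) = δ_free.
The series flexibility is Σ Lᵢ/(AᵢEᵢ) = 800/(1200×198×10³) + 750/(2275×100×10³) + 475/(1300×46×10³) = 1.461×10⁻⁵ mm/N.
So P = 6.93 / 1.461×10⁻⁵ = 474.4 kN, compressive.
For the magnesium alloy segment, free thermal change = 25.2×10⁻⁶×174×475 = 2.083 mm and elastic change from P = 474400×475/(1300×46×10³) = 3.768 mm; these oppose, so the net change is 1.69 mm (segment shortens).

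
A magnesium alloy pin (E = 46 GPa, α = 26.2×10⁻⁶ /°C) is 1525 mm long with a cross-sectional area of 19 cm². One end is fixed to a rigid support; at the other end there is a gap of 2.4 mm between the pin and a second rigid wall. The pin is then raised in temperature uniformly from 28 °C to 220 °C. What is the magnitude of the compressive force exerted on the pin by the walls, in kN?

P ≈ 302 kN

Free thermal elongation = αΔT L = 26.2×10⁻⁶ × 192 × 1525 = 7.671 mm.
The gap closes (δ_free > 2.4 mm) and the wall then resists a further 7.671 − 2.4 = 5.271 mm of expansion.
That suppressed elongation corresponds to σ = E·Δ/L = 46×10³ × 5.271/1525 = 159 MPa.
Force on the wall = σA = 159 × 1900 mm² = 302.1 kN.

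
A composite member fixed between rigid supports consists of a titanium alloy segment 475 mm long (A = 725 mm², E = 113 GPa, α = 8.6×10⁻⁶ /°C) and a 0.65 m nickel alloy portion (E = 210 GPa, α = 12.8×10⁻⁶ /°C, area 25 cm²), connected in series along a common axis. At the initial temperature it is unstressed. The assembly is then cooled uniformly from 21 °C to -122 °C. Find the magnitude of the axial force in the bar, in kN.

P ≈ 252 kN (tensile)

With the walls removed the bar would change length by δ_free = Σ αᵢΔT Lᵢ = 8.6×10⁻⁶×143×475 + 12.8×10⁻⁶×143×650 = 1.774 mm.
Since the ends are fixed, an axial force P builds up, equal in every segment, with P · Σ Lᵢ/(AᵢEᵢ) = δ_free.
Σ Lᵢ/(AᵢEᵢ) = 475/(725×113×10³) + 650/(2500×210×10³) = 7.036×10⁻⁶ mm/N.
Hence P = δ_free / Σ(L/AE) = 1.774/7.036×10⁻⁶ = 252.1 kN (tensile).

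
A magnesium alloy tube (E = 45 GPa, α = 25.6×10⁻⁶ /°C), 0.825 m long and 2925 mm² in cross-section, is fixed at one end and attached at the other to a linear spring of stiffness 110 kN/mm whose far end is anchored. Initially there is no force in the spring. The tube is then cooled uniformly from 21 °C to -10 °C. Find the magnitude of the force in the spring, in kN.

P ≈ 42.6 kN

If the spring were absent the tube would shorten by αΔT L = 25.6×10⁻⁶ × 31 × 825 = 0.6547 mm.
With a force P in the spring, the elastic change of the tube is PL/(AE) and that of the spring is P/k; compatibility requires their sum to equal δ_free.
So P = δ_free / [L/(AE) + 1/k] = 0.6547 / [ 825/(2925×45×10³) + 1/(110×10³) ].
P = 0.6547 / 1.536×10⁻⁵ = 42630 N.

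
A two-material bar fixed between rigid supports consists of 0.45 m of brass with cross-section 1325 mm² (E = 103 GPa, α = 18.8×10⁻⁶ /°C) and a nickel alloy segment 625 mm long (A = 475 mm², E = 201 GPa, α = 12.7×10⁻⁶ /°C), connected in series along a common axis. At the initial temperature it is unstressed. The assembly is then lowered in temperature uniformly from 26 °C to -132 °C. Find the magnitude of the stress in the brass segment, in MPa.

σ ≈ 199 MPa (tensile)

If the supports were absent, the total length change would be Σ αᵢΔT Lᵢ = 18.8×10⁻⁶×158×450 + 12.7×10⁻⁶×158×625 = 2.591 mm.
The walls prevent any net length change, so an axial force P (same in every segment) develops. Compatibility: P · Σ Lᵢ/(AᵢEᵢ) = δ_free.
Σ Lᵢ/(AᵢEᵢ) = 450/(1325×103×10³) + 625/(475×201×10³) = 9.844×10⁻⁶ mm/N.
Hence P = δ_free / Σ(L/AE) = 2.591/9.844×10⁻⁶ = 263.2 kN (tensile).
σ_{brass} = P / A = 263200 / 1325 = 198.6 MPa.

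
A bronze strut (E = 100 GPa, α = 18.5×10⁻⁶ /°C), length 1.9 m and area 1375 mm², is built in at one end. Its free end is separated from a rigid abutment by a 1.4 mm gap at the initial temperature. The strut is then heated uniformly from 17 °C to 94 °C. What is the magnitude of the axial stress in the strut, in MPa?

σ ≈ 68.8 MPa (compressive)

If the wall were absent the strut would grow by αΔT L = 18.5×10⁻⁶ × 77 × 1900 = 2.707 mm.
The gap closes (δ_free > 1.4 mm) and the wall then resists a further 2.707 − 1.4 = 1.307 mm of expansion.
Compatibility: PL/(AE) = 1.307 mm, so σ = P/A = E × (1.307/1900) = 68.77 MPa.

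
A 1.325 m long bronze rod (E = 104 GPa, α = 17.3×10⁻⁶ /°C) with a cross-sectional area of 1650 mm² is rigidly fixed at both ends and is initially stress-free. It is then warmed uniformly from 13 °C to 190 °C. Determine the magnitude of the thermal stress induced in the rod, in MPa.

Because both ends are immovable the net strain is zero, and the suppressed thermal strain is αΔT = 17.3×10⁻⁶ × 177 = 3062.1×10⁻⁶.
σ = EαΔT = 104×10³ × 17.3×10⁻⁶ × 177 = 318.5 MPa (compressive; the rod is trying to expand).

σ ≈ 318 MPa (compressive)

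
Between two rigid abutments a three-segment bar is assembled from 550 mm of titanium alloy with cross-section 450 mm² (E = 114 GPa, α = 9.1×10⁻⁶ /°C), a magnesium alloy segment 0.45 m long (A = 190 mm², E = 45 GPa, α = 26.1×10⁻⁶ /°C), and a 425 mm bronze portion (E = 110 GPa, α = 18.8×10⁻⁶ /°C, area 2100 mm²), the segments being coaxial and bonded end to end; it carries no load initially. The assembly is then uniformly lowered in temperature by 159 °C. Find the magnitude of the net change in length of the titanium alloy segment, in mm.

|ΔL| ≈ 0.149 mm

Free thermal contraction of the whole bar: Σ αᵢΔT Lᵢ = 9.1×10⁻⁶×159×550 + 26.1×10⁻⁶×159×450 + 18.8×10⁻⁶×159×425 = 3.934 mm.
The rigid supports impose zero overall length change; the single axial force P common to all segments must satisfy P Σ Lᵢ/(AᵢEᵢ) = δ_free.
Σ Lᵢ/(AᵢEᵢ) = 550/(450×114×10³) + 450/(190×45×10³) + 425/(2100×110×10³) = 6.519×10⁻⁵ mm/N.
So P = 3.934 / 6.519×10⁻⁵ = 60.34 kN, tensile.
For the titanium alloy segment, free thermal change = 9.1×10⁻⁶×159×550 = 0.7958 mm and elastic change from P = 60340×550/(450×114×10³) = 0.6469 mm; these oppose, so the net change is 0.149 mm (segment shortens).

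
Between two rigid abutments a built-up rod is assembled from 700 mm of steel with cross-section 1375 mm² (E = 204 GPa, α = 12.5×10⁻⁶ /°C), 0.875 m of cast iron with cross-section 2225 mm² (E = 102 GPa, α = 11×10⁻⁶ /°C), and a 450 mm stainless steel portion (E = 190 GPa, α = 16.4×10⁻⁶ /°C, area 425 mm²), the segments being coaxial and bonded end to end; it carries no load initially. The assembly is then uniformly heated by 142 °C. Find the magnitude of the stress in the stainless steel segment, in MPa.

σ ≈ 722 MPa (compressive)

Free thermal expansion of the whole bar: Σ αᵢΔT Lᵢ = 12.5×10⁻⁶×142×700 + 11×10⁻⁶×142×875 + 16.4×10⁻⁶×142×450 = 3.657 mm.
Since the ends are fixed, an axial force P builds up, equal in every segment, with P · Σ Lᵢ/(AᵢEᵢ) = δ_free.
The series flexibility is Σ Lᵢ/(AᵢEᵢ) = 700/(1375×204×10³) + 875/(2225×102×10³) + 450/(425×190×10³) = 1.192×10⁻⁵ mm/N.
P = 3.657 / 1.192×10⁻⁵ = 306700 N = 306.7 kN, compressive.
σ_{stainless steel} = P / A = 306700 / 425 = 721.7 MPa.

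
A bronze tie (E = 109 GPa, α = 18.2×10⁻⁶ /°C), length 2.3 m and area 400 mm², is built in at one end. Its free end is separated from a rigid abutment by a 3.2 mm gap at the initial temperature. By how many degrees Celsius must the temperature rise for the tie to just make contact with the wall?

ΔT ≈ 76.4 °C

The gap closes when αΔT L = 3.2 mm, since the tie is still unstressed at that instant.
ΔT = 3.2 / (18.2×10⁻⁶ × 2300) = 76.45 °C.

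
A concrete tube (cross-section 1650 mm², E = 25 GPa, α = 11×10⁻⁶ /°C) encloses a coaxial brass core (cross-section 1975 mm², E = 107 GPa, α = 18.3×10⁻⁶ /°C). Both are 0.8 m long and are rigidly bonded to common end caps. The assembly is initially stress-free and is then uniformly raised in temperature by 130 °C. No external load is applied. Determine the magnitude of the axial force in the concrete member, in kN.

Both members must finish at the same length. With the larger α, the brass tends to over-expand; the plates restrain it, putting the brass in compression and the concrete in tension. With no external load the two internal forces are equal and opposite, magnitude P.
Equating the net (thermal + elastic) strains gives |α₁ − α₂|·ΔT = P·[1/(A₁E₁) + 1/(A₂E₂)].
|α₁ − α₂|·ΔT = 7.3×10⁻⁶ × 130 = 0.000949.
1/(A₁E₁) + 1/(A₂E₂) = 1/(1650×25×10³) + 1/(1975×107×10³) = 2.897×10⁻⁸ N⁻¹.
P = 0.000949 / 2.897×10⁻⁸ = 32750 N = 32.75 kN.

P ≈ 32.8 kN (tensile in the concrete)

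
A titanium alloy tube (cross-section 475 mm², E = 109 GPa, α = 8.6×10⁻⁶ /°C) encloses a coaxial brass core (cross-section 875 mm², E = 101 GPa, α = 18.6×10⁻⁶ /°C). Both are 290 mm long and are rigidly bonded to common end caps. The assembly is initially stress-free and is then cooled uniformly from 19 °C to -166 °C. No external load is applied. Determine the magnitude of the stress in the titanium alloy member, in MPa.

The brass has the larger α, so on cooling it would change length more than the titanium alloy if both were free. The rigid plates force a common final length, so the brass is put into tension and the titanium alloy into compression, with equal and opposite forces P (no external load).
Equating the net (thermal + elastic) strains gives |α₁ − α₂|·ΔT = P·[1/(A₁E₁) + 1/(A₂E₂)].
|α₁ − α₂|·ΔT = 10×10⁻⁶ × 185 = 0.00185.
1/(A₁E₁) + 1/(A₂E₂) = 1/(475×109×10³) + 1/(875×101×10³) = 3.063×10⁻⁸ N⁻¹.
So P = 0.00185 / 3.063×10⁻⁸ = 60.4 kN.
σ_{titanium alloy} = P/A₁ = 60400/475 = 127.2 MPa, compressive.

σ ≈ 127 MPa (compressive)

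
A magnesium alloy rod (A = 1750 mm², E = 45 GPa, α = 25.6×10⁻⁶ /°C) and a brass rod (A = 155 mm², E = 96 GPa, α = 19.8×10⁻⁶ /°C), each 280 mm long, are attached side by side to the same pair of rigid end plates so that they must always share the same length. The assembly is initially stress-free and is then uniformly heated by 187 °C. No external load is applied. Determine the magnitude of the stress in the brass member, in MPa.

σ ≈ 87.6 MPa (tensile)

Both members must finish at the same length. With the larger α, the magnesium alloy tends to over-expand; the plates restrain it, putting the magnesium alloy in compression and the brass in tension. With no external load the two internal forces are equal and opposite, magnitude P.
Equating the net (thermal + elastic) strains gives |α₁ − α₂|·ΔT = P·[1/(A₁E₁) + 1/(A₂E₂)].
|α₁ − α₂|·ΔT = 5.8×10⁻⁶ × 187 = 0.001085.
1/(A₁E₁) + 1/(A₂E₂) = 1/(1750×45×10³) + 1/(155×96×10³) = 7.99×10⁻⁸ N⁻¹.
P = 0.001085 / 7.99×10⁻⁸ = 13570 N = 13.57 kN.
σ_{brass} = P/A₂ = 13570/155 = 87.57 MPa, tensile.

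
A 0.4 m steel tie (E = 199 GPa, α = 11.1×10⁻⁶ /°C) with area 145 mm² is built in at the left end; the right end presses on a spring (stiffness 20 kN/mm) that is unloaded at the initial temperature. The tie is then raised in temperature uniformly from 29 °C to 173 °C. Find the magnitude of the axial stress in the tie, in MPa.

σ ≈ 69 MPa (compressive)

The unrestrained thermal change is αΔT L = 11.1×10⁻⁶ × 144 × 400 = 0.6394 mm.
Let P be the compressive force at the spring. The tie shortens elastically by PL/(AE) and the spring compresses by P/k; together these equal δ_free.
So P = δ_free / [L/(AE) + 1/k] = 0.6394 / [ 400/(145×199×10³) + 1/(20×10³) ].
P = 0.6394 / 6.386×10⁻⁵ = 10010 N.
σ = P/A = 10010/145 = 69.04 MPa.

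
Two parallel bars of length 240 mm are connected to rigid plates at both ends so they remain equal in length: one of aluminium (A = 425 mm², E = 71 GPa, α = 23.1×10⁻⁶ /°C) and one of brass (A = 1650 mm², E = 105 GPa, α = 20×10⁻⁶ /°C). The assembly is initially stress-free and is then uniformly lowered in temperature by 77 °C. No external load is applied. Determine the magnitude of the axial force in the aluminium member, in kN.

Equilibrium of a rigid end plate with no external load gives equal and opposite internal forces ±P in the two members. Since α_{aluminium} > α_{brass}, cooling drives the aluminium into tension and the brass into compression.
Setting the final lengths equal and cancelling L: (α₁ − α₂)ΔT = P/(A₁E₁) + P/(A₂E₂).
|α₁ − α₂|·ΔT = 3.1×10⁻⁶ × 77 = 0.0002387.
1/(A₁E₁) + 1/(A₂E₂) = 1/(425×71×10³) + 1/(1650×105×10³) = 3.891×10⁻⁸ N⁻¹.
P = 0.0002387 / 3.891×10⁻⁸ = 6134 N = 6.134 kN.

P ≈ 6.13 kN (tensile in the aluminium)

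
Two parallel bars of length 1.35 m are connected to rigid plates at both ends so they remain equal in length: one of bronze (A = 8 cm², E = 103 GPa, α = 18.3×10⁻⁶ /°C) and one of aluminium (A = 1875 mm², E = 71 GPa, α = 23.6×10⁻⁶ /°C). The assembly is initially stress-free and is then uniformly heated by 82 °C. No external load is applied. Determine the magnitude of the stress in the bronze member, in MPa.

σ ≈ 27.6 MPa (tensile)

Both members must finish at the same length. With the larger α, the aluminium tends to over-expand; the plates restrain it, putting the aluminium in compression and the bronze in tension. With no external load the two internal forces are equal and opposite, magnitude P.
Equating the net (thermal + elastic) strains gives |α₁ − α₂|·ΔT = P·[1/(A₁E₁) + 1/(A₂E₂)].
|α₁ − α₂|·ΔT = 5.3×10⁻⁶ × 82 = 0.0004346.
1/(A₁E₁) + 1/(A₂E₂) = 1/(800×103×10³) + 1/(1875×71×10³) = 1.965×10⁻⁸ N⁻¹.
P = 0.0004346 / 1.965×10⁻⁸ = 22120 N = 22.12 kN.
σ_{bronze} = P/A₁ = 22120/800 = 27.65 MPa, tensile.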